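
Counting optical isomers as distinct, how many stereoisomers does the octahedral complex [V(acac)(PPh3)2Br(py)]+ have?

6

Each acac is bidentate and must span two cis positions.
There are 4 geometric isomers: PPh3 cis (3 arrangements, 2 chiral); PPh3 trans.
Of these, 2 lack any improper symmetry element and so occur as enantiomeric pairs, giving 4 + 2 = 6 stereoisomers in total.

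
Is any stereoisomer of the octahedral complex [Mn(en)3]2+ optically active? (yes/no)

yes

In an octahedral complex each vertex has one trans partner and four cis neighbours.
Each en is bidentate and must span two cis positions.
Only one geometric arrangement is possible; it has no improper symmetry element, so it exists as a pair of enantiomers (2 stereoisomers).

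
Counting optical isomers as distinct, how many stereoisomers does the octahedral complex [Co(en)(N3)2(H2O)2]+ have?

4

The six octahedral sites form three mutually perpendicular trans pairs.
Each en is bidentate and must span two cis positions.
There are 3 geometric isomers: N3 cis, H2O trans; N3 cis, H2O cis (chiral); N3 trans, H2O cis.
One of these lacks any improper symmetry element and so occurs as an enantiomeric pair, giving 3 + 1 = 4 stereoisomers in total.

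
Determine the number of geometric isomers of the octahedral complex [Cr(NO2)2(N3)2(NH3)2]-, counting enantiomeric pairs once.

5

The six octahedral sites form three mutually perpendicular trans pairs.
There are 5 geometric isomers: NO2 trans, N3 trans, NH3 trans; NO2 cis, N3 trans, NH3 cis; NO2 trans, N3 cis, NH3 cis; NO2 cis, N3 cis, NH3 cis (chiral); NO2 cis, N3 cis, NH3 trans.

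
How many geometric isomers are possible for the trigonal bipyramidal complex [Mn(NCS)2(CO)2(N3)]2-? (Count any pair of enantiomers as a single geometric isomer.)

In a trigonal bipyramid the two axial positions differ from the three equatorial ones.
Placing the ligands in turn and identifying arrangements related by rotation or reflection leaves 5 distinct geometric isomers.

5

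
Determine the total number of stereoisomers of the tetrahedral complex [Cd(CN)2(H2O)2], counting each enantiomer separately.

In a tetrahedral complex all four positions are equivalent and every pair of ligands is adjacent — there is no cis/trans distinction.
Only one geometric arrangement is possible.

1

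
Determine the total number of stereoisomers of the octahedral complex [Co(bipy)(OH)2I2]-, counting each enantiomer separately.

In an octahedral complex each vertex has one trans partner and four cis neighbours.
Each bipy is bidentate and must span two cis positions.
There are 3 geometric isomers: OH cis, I trans; OH cis, I cis (chiral); OH trans, I cis.
One of these lacks any improper symmetry element and so occurs as an enantiomeric pair, giving 3 + 1 = 4 stereoisomers in total.

4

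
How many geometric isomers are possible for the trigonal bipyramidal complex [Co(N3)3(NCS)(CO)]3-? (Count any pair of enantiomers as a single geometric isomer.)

4

In a trigonal bipyramid the two axial positions differ from the three equatorial ones.
The distinct arrangements are (4 in all): NCS equatorial, CO axial; NCS axial, CO axial; NCS equatorial, CO equatorial; NCS axial, CO equatorial.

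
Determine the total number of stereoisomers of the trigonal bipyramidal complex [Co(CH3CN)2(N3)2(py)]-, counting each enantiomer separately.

6

A trigonal bipyramid has two axial and three equatorial sites, which are chemically inequivalent.
Placing the ligands in turn and identifying arrangements related by rotation or reflection leaves 5 distinct geometric isomers.
One of these lacks any improper symmetry element and so occurs as an enantiomeric pair, giving 5 + 1 = 6 stereoisomers in total.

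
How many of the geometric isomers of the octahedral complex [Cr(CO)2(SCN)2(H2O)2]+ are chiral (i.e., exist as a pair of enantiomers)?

In an octahedral complex each vertex has one trans partner and four cis neighbours.
There are 5 geometric isomers: CO trans, SCN trans, H2O trans; CO trans, SCN cis, H2O cis; CO cis, SCN trans, H2O cis; CO cis, SCN cis, H2O cis (chiral); CO cis, SCN cis, H2O trans.
One of these lacks any improper symmetry element and so occurs as an enantiomeric pair, giving 5 + 1 = 6 stereoisomers in total.

1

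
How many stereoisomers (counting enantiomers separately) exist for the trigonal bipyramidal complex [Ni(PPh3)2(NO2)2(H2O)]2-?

Exhaustive case analysis gives 5 geometric isomers.
One of these lacks any improper symmetry element and so occurs as an enantiomeric pair, giving 5 + 1 = 6 stereoisomers in total.

6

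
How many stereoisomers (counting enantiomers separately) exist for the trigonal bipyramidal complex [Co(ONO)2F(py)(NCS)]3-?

In a trigonal bipyramid the two axial positions differ from the three equatorial ones.
Placing the ligands in turn and identifying arrangements related by rotation or reflection leaves 7 distinct geometric isomers.
Of these, 3 lack any improper symmetry element and so occur as enantiomeric pairs, giving 7 + 3 = 10 stereoisomers in total.

10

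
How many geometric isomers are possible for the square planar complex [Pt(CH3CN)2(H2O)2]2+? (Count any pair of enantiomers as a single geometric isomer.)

2

In a square planar complex each vertex has one trans partner and two cis neighbours.
The distinct arrangements are (2 in all): CH3CN cis; CH3CN trans.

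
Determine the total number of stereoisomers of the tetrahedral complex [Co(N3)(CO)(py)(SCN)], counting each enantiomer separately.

2

Only one geometric arrangement is possible; it has no improper symmetry element, so it exists as a pair of enantiomers (2 stereoisomers).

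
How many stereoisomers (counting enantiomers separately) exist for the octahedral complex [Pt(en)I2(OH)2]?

An octahedron has six vertices in three trans pairs; every non-trans pair is cis.
Each en is bidentate and must span two cis positions.
Working through the distinct placements yields 3 geometric isomers: I trans, OH cis; I cis, OH cis (chiral); I cis, OH trans.
One of these lacks any improper symmetry element and so occurs as an enantiomeric pair, giving 3 + 1 = 4 stereoisomers in total.

4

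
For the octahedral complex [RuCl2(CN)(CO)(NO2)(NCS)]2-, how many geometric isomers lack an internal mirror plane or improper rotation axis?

6

An octahedron has six vertices in three trans pairs; every non-trans pair is cis.
Exhaustive case analysis gives 9 geometric isomers.
Of these, 6 lack any improper symmetry element and so occur as enantiomeric pairs, giving 9 + 6 = 15 stereoisomers in total.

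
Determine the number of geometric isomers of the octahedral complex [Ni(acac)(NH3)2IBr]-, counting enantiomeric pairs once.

4

An octahedron has six vertices in three trans pairs; every non-trans pair is cis.
Each acac is bidentate and must span two cis positions.
Systematic placement gives 4 geometric isomers: NH3 cis (3 arrangements, 2 chiral); NH3 trans.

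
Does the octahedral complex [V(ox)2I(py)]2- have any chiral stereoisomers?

In an octahedral complex each vertex has one trans partner and four cis neighbours.
Each ox is bidentate and must span two cis positions.
Working through the distinct placements yields 2 geometric isomers: I and py mutually cis (chiral); I and py mutually trans.
One of these lacks any improper symmetry element and so occurs as an enantiomeric pair, giving 2 + 1 = 3 stereoisomers in total.

yes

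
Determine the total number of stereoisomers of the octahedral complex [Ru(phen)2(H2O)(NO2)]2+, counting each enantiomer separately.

The six octahedral sites form three mutually perpendicular trans pairs.
Each phen is bidentate and must span two cis positions.
Systematic placement gives 2 geometric isomers: H2O and NO2 mutually trans; H2O and NO2 mutually cis (chiral).
One of these lacks any improper symmetry element and so occurs as an enantiomeric pair, giving 2 + 1 = 3 stereoisomers in total.

3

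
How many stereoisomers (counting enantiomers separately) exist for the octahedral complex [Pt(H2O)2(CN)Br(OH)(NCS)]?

The six octahedral sites form three mutually perpendicular trans pairs.
Systematic enumeration (placing each ligand type in turn and discarding arrangements equivalent by rotation or reflection) gives 9 geometric isomers.
Of these, 6 lack any improper symmetry element and so occur as enantiomeric pairs, giving 9 + 6 = 15 stereoisomers in total.

15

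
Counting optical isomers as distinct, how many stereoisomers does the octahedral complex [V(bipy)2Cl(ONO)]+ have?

3

Each bipy is bidentate and must span two cis positions.
Systematic placement gives 2 geometric isomers: Cl and ONO mutually trans; Cl and ONO mutually cis (chiral).
One of these lacks any improper symmetry element and so occurs as an enantiomeric pair, giving 2 + 1 = 3 stereoisomers in total.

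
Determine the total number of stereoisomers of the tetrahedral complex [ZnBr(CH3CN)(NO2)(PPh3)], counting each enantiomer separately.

2

Only one geometric arrangement is possible; it has no improper symmetry element, so it exists as a pair of enantiomers (2 stereoisomers).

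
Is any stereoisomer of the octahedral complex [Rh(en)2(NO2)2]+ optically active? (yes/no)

An octahedron has six vertices in three trans pairs; every non-trans pair is cis.
Each en is bidentate and must span two cis positions.
The distinct arrangements are (2 in all): NO2 trans; NO2 cis (chiral).
One of these lacks any improper symmetry element and so occurs as an enantiomeric pair, giving 2 + 1 = 3 stereoisomers in total.

yes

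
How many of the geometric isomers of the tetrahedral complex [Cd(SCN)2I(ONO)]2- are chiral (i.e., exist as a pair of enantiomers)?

0

In a tetrahedral complex all four positions are equivalent and every pair of ligands is adjacent — there is no cis/trans distinction.
Only one geometric arrangement is possible.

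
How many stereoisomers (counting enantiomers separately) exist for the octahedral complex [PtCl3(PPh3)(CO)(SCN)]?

5

Working through the distinct placements yields 4 geometric isomers: Cl mer (3 arrangements); Cl fac (chiral).
One of these lacks any improper symmetry element and so occurs as an enantiomeric pair, giving 4 + 1 = 5 stereoisomers in total.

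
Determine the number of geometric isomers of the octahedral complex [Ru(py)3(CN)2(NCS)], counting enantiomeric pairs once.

3

The six octahedral sites form three mutually perpendicular trans pairs.
Working through the distinct placements yields 3 geometric isomers: py mer, CN trans; py mer, CN cis; py fac, CN cis.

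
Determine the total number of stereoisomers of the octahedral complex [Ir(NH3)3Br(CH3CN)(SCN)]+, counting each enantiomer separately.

An octahedron has six vertices in three trans pairs; every non-trans pair is cis.
There are 4 geometric isomers: NH3 mer (3 arrangements); NH3 fac (chiral).
One of these lacks any improper symmetry element and so occurs as an enantiomeric pair, giving 4 + 1 = 5 stereoisomers in total.

5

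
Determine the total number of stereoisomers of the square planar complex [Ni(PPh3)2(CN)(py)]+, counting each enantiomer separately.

2

A square has two trans pairs of vertices; adjacent vertices are cis.
Working through the distinct placements yields 2 geometric isomers: PPh3 cis; PPh3 trans.
Each arrangement has an internal mirror plane or centre of symmetry, so none is chiral.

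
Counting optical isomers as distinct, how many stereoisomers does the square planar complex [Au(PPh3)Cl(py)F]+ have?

3

In a square planar complex each vertex has one trans partner and two cis neighbours.
The distinct arrangements are (3 in all): (Cl/PPh3 trans, F/py trans); (Cl/py trans, F/PPh3 trans); (Cl/F trans, PPh3/py trans).
Each arrangement has an internal mirror plane or centre of symmetry, so none is chiral.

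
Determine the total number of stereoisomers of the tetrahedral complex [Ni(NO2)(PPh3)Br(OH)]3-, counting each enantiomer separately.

2

All four vertices of a tetrahedron are equivalent and mutually adjacent, so cis/trans isomerism cannot arise.
Only one geometric arrangement is possible; it has no improper symmetry element, so it exists as a pair of enantiomers (2 stereoisomers).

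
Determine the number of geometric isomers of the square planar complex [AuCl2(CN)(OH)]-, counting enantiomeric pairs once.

In a square planar complex each vertex has one trans partner and two cis neighbours.
Working through the distinct placements yields 2 geometric isomers: Cl cis; Cl trans.

2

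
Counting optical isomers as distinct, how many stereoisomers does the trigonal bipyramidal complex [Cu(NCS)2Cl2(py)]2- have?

Exhaustive case analysis gives 5 geometric isomers.
One of these lacks any improper symmetry element and so occurs as an enantiomeric pair, giving 5 + 1 = 6 stereoisomers in total.

6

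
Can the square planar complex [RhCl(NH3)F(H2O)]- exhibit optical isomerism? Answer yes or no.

Systematic placement gives 3 geometric isomers: (Cl/H2O trans, F/NH3 trans); (Cl/NH3 trans, F/H2O trans); (Cl/F trans, H2O/NH3 trans).
Each arrangement has an internal mirror plane or centre of symmetry, so none is chiral.

no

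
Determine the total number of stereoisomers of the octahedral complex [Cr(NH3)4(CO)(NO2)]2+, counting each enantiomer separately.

2

The six octahedral sites form three mutually perpendicular trans pairs.
The distinct arrangements are (2 in all): CO and NO2 mutually cis; CO and NO2 mutually trans.
Each arrangement has an internal mirror plane or centre of symmetry, so none is chiral.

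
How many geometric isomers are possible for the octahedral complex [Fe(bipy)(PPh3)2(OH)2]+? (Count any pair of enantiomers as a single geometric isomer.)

3

An octahedron has six vertices in three trans pairs; every non-trans pair is cis.
Each bipy is bidentate and must span two cis positions.
Working through the distinct placements yields 3 geometric isomers: PPh3 cis, OH trans; PPh3 cis, OH cis (chiral); PPh3 trans, OH cis.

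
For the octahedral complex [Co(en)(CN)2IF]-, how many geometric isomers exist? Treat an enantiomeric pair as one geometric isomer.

4

Each en is bidentate and must span two cis positions.
Working through the distinct placements yields 4 geometric isomers: CN trans; CN cis (3 arrangements, 2 chiral).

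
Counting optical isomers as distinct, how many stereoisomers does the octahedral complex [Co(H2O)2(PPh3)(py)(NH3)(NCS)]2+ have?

15

In an octahedral complex each vertex has one trans partner and four cis neighbours.
Exhaustive case analysis gives 9 geometric isomers.
Of these, 6 lack any improper symmetry element and so occur as enantiomeric pairs, giving 9 + 6 = 15 stereoisomers in total.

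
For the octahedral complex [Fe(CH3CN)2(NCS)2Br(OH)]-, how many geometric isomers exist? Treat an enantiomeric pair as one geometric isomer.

6

There are 6 geometric isomers: CH3CN cis, NCS cis (3 arrangements, 2 chiral); CH3CN cis, NCS trans; CH3CN trans, NCS cis; CH3CN trans, NCS trans.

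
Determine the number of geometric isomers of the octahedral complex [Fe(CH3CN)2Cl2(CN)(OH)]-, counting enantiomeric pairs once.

The six octahedral sites form three mutually perpendicular trans pairs.
The distinct arrangements are (6 in all): CH3CN trans, Cl cis; CH3CN trans, Cl trans; CH3CN cis, Cl cis (3 arrangements, 2 chiral); CH3CN cis, Cl trans.

6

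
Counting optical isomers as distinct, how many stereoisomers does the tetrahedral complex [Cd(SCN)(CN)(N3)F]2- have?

All four vertices of a tetrahedron are equivalent and mutually adjacent, so cis/trans isomerism cannot arise.
Only one geometric arrangement is possible; it has no improper symmetry element, so it exists as a pair of enantiomers (2 stereoisomers).

2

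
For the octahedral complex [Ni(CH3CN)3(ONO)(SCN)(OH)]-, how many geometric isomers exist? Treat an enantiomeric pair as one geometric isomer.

In an octahedral complex each vertex has one trans partner and four cis neighbours.
Working through the distinct placements yields 4 geometric isomers: CH3CN mer (3 arrangements); CH3CN fac (chiral).

4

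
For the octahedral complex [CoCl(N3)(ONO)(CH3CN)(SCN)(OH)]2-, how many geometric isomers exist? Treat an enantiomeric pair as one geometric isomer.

The six octahedral sites form three mutually perpendicular trans pairs.
Exhaustive case analysis gives 15 geometric isomers.

15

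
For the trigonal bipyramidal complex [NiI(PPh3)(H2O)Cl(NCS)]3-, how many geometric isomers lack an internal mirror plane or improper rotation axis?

In a trigonal bipyramid the two axial positions differ from the three equatorial ones.
Placing the ligands in turn and identifying arrangements related by rotation or reflection leaves 10 distinct geometric isomers.
Of these, 10 lack any improper symmetry element and so occur as enantiomeric pairs, giving 10 + 10 = 20 stereoisomers in total.

10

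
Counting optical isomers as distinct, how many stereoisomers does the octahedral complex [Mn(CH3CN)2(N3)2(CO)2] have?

There are 5 geometric isomers: CH3CN trans, N3 trans, CO trans; CH3CN trans, N3 cis, CO cis; CH3CN cis, N3 trans, CO cis; CH3CN cis, N3 cis, CO cis (chiral); CH3CN cis, N3 cis, CO trans.
One of these lacks any improper symmetry element and so occurs as an enantiomeric pair, giving 5 + 1 = 6 stereoisomers in total.

6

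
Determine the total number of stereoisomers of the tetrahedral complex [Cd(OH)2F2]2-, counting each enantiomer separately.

1

All four vertices of a tetrahedron are equivalent and mutually adjacent, so cis/trans isomerism cannot arise.
Only one geometric arrangement is possible.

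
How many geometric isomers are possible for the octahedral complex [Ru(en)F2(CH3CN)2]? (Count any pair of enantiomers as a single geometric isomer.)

An octahedron has six vertices in three trans pairs; every non-trans pair is cis.
Each en is bidentate and must span two cis positions.
The distinct arrangements are (3 in all): F cis, CH3CN trans; F cis, CH3CN cis (chiral); F trans, CH3CN cis.

3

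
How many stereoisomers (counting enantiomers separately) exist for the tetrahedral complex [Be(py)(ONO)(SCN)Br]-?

2

In a tetrahedral complex all four positions are equivalent and every pair of ligands is adjacent — there is no cis/trans distinction.
Only one geometric arrangement is possible; it has no improper symmetry element, so it exists as a pair of enantiomers (2 stereoisomers).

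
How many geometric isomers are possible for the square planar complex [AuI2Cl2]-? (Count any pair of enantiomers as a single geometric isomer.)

There are 2 geometric isomers: I cis; I trans.

2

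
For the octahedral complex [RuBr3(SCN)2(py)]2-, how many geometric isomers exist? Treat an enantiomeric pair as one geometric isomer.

An octahedron has six vertices in three trans pairs; every non-trans pair is cis.
There are 3 geometric isomers: Br mer, SCN cis; Br mer, SCN trans; Br fac, SCN cis.

3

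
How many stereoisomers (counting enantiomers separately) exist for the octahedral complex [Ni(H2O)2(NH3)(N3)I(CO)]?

15

Systematic enumeration (placing each ligand type in turn and discarding arrangements equivalent by rotation or reflection) gives 9 geometric isomers.
Of these, 6 lack any improper symmetry element and so occur as enantiomeric pairs, giving 9 + 6 = 15 stereoisomers in total.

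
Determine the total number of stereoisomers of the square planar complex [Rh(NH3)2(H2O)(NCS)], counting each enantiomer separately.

2

Systematic placement gives 2 geometric isomers: NH3 cis; NH3 trans.
Each arrangement has an internal mirror plane or centre of symmetry, so none is chiral.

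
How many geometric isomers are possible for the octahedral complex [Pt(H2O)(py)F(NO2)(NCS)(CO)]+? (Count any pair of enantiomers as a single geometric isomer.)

The six octahedral sites form three mutually perpendicular trans pairs.
Placing the ligands in turn and identifying arrangements related by rotation or reflection leaves 15 distinct geometric isomers.

15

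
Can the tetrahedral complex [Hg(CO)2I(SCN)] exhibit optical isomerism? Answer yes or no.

All four vertices of a tetrahedron are equivalent and mutually adjacent, so cis/trans isomerism cannot arise.
Only one geometric arrangement is possible.

no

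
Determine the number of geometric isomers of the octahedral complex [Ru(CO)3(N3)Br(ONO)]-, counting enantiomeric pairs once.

An octahedron has six vertices in three trans pairs; every non-trans pair is cis.
Working through the distinct placements yields 4 geometric isomers: CO mer (3 arrangements); CO fac (chiral).

4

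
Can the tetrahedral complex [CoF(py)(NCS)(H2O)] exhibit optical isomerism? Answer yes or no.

yes

In a tetrahedral complex all four positions are equivalent and every pair of ligands is adjacent — there is no cis/trans distinction.
Only one geometric arrangement is possible; it has no improper symmetry element, so it exists as a pair of enantiomers (2 stereoisomers).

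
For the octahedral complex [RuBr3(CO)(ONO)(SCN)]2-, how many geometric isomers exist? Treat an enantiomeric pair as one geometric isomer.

Systematic placement gives 4 geometric isomers: Br mer (3 arrangements); Br fac (chiral).

4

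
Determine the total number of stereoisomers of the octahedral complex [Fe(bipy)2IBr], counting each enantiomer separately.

Each bipy is bidentate and must span two cis positions.
The distinct arrangements are (2 in all): I and Br mutually trans; I and Br mutually cis (chiral).
One of these lacks any improper symmetry element and so occurs as an enantiomeric pair, giving 2 + 1 = 3 stereoisomers in total.

3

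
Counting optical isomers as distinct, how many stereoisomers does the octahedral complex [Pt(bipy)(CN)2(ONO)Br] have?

The six octahedral sites form three mutually perpendicular trans pairs.
Each bipy is bidentate and must span two cis positions.
Systematic placement gives 4 geometric isomers: CN cis (3 arrangements, 2 chiral); CN trans.
Of these, 2 lack any improper symmetry element and so occur as enantiomeric pairs, giving 4 + 2 = 6 stereoisomers in total.

6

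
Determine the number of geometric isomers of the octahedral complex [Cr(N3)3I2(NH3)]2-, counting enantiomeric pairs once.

Systematic placement gives 3 geometric isomers: N3 mer, I trans; N3 fac, I cis; N3 mer, I cis.

3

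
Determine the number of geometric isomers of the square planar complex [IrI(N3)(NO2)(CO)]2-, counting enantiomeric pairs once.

3

A square has two trans pairs of vertices; adjacent vertices are cis.
The distinct arrangements are (3 in all): (CO/N3 trans, I/NO2 trans); (CO/NO2 trans, I/N3 trans); (CO/I trans, N3/NO2 trans).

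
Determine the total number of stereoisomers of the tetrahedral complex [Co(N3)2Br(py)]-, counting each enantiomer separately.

All four vertices of a tetrahedron are equivalent and mutually adjacent, so cis/trans isomerism cannot arise.
Only one geometric arrangement is possible.

1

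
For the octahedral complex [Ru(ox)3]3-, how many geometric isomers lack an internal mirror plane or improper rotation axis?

The six octahedral sites form three mutually perpendicular trans pairs.
Each ox is bidentate and must span two cis positions.
Only one geometric arrangement is possible; it has no improper symmetry element, so it exists as a pair of enantiomers (2 stereoisomers).

1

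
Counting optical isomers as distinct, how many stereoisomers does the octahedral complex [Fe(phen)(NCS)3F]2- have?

An octahedron has six vertices in three trans pairs; every non-trans pair is cis.
Each phen is bidentate and must span two cis positions.
Working through the distinct placements yields 2 geometric isomers: NCS fac; NCS mer.
Each arrangement has an internal mirror plane or centre of symmetry, so none is chiral.

2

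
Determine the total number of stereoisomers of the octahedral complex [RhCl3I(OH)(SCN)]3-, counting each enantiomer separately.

5

An octahedron has six vertices in three trans pairs; every non-trans pair is cis.
Systematic placement gives 4 geometric isomers: Cl mer (3 arrangements); Cl fac (chiral).
One of these lacks any improper symmetry element and so occurs as an enantiomeric pair, giving 4 + 1 = 5 stereoisomers in total.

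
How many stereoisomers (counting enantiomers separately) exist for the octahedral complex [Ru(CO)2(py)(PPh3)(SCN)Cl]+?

15

In an octahedral complex each vertex has one trans partner and four cis neighbours.
Exhaustive case analysis gives 9 geometric isomers.
Of these, 6 lack any improper symmetry element and so occur as enantiomeric pairs, giving 9 + 6 = 15 stereoisomers in total.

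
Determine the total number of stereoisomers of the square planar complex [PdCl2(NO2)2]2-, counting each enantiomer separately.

A square has two trans pairs of vertices; adjacent vertices are cis.
The distinct arrangements are (2 in all): Cl cis; Cl trans.
Each arrangement has an internal mirror plane or centre of symmetry, so none is chiral.

2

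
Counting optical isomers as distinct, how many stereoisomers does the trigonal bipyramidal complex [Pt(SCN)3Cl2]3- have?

3

A trigonal bipyramid has two axial and three equatorial sites, which are chemically inequivalent.
The distinct arrangements are (3 in all): Cl both axial; Cl one axial, one equatorial; Cl both equatorial.
Each arrangement has an internal mirror plane or centre of symmetry, so none is chiral.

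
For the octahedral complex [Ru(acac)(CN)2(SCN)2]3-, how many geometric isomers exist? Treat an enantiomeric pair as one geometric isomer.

Each acac is bidentate and must span two cis positions.
Working through the distinct placements yields 3 geometric isomers: CN trans, SCN cis; CN cis, SCN cis (chiral); CN cis, SCN trans.

3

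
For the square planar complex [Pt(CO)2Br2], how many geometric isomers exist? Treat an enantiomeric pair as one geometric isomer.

2

The distinct arrangements are (2 in all): CO cis; CO trans.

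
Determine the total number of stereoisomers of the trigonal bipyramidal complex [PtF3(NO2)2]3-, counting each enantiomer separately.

3

Systematic placement gives 3 geometric isomers: NO2 both equatorial; NO2 one axial, one equatorial; NO2 both axial.
Each arrangement has an internal mirror plane or centre of symmetry, so none is chiral.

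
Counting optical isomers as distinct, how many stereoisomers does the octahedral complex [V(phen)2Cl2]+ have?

3

An octahedron has six vertices in three trans pairs; every non-trans pair is cis.
Each phen is bidentate and must span two cis positions.
Systematic placement gives 2 geometric isomers: Cl trans; Cl cis (chiral).
One of these lacks any improper symmetry element and so occurs as an enantiomeric pair, giving 2 + 1 = 3 stereoisomers in total.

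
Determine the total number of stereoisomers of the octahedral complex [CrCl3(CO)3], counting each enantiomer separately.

In an octahedral complex each vertex has one trans partner and four cis neighbours.
There are 2 geometric isomers: Cl mer; Cl fac.
Each arrangement has an internal mirror plane or centre of symmetry, so none is chiral.

2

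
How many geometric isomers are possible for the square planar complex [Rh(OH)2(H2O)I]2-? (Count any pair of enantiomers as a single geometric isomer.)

2

There are 2 geometric isomers: OH cis; OH trans.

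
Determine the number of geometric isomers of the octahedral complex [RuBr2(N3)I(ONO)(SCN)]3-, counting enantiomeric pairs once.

9

Systematic enumeration (placing each ligand type in turn and discarding arrangements equivalent by rotation or reflection) gives 9 geometric isomers.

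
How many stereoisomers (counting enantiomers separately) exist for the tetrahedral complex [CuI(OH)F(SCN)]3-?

2

In a tetrahedral complex all four positions are equivalent and every pair of ligands is adjacent — there is no cis/trans distinction.
Only one geometric arrangement is possible; it has no improper symmetry element, so it exists as a pair of enantiomers (2 stereoisomers).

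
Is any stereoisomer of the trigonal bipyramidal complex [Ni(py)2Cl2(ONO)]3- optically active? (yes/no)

yes

A trigonal bipyramid has two axial and three equatorial sites, which are chemically inequivalent.
Placing the ligands in turn and identifying arrangements related by rotation or reflection leaves 5 distinct geometric isomers.
One of these lacks any improper symmetry element and so occurs as an enantiomeric pair, giving 5 + 1 = 6 stereoisomers in total.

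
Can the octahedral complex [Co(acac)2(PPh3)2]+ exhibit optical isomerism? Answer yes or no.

yes

In an octahedral complex each vertex has one trans partner and four cis neighbours.
Each acac is bidentate and must span two cis positions.
Working through the distinct placements yields 2 geometric isomers: PPh3 trans; PPh3 cis (chiral).
One of these lacks any improper symmetry element and so occurs as an enantiomeric pair, giving 2 + 1 = 3 stereoisomers in total.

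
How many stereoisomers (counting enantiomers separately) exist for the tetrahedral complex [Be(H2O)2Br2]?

In a tetrahedral complex all four positions are equivalent and every pair of ligands is adjacent — there is no cis/trans distinction.
Only one geometric arrangement is possible.

1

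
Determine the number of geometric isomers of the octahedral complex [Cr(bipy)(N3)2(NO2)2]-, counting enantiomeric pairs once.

In an octahedral complex each vertex has one trans partner and four cis neighbours.
Each bipy is bidentate and must span two cis positions.
The distinct arrangements are (3 in all): N3 trans, NO2 cis; N3 cis, NO2 cis (chiral); N3 cis, NO2 trans.

3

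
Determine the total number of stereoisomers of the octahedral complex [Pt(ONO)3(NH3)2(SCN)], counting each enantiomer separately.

The distinct arrangements are (3 in all): ONO mer, NH3 trans; ONO fac, NH3 cis; ONO mer, NH3 cis.
Each arrangement has an internal mirror plane or centre of symmetry, so none is chiral.

3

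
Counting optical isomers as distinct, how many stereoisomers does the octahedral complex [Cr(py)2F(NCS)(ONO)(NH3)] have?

15

Systematic enumeration (placing each ligand type in turn and discarding arrangements equivalent by rotation or reflection) gives 9 geometric isomers.
Of these, 6 lack any improper symmetry element and so occur as enantiomeric pairs, giving 9 + 6 = 15 stereoisomers in total.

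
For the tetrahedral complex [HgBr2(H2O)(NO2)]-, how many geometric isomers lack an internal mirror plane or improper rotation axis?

0

Only one geometric arrangement is possible.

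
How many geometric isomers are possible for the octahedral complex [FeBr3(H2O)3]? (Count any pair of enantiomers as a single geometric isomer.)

The six octahedral sites form three mutually perpendicular trans pairs.
Systematic placement gives 2 geometric isomers: Br mer; Br fac.

2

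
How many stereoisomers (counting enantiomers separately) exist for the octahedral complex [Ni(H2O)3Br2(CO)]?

An octahedron has six vertices in three trans pairs; every non-trans pair is cis.
There are 3 geometric isomers: H2O mer, Br trans; H2O mer, Br cis; H2O fac, Br cis.
Each arrangement has an internal mirror plane or centre of symmetry, so none is chiral.

3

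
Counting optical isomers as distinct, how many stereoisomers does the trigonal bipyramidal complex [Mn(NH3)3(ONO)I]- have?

4

In a trigonal bipyramid the two axial positions differ from the three equatorial ones.
There are 4 geometric isomers: ONO equatorial, I axial; ONO axial, I axial; ONO equatorial, I equatorial; ONO axial, I equatorial.
Each arrangement has an internal mirror plane or centre of symmetry, so none is chiral.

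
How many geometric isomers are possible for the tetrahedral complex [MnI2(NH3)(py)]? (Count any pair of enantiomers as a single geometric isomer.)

Only one geometric arrangement is possible.

1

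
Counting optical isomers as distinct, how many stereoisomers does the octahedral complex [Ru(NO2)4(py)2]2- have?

2

The six octahedral sites form three mutually perpendicular trans pairs.
Working through the distinct placements yields 2 geometric isomers: py trans; py cis.
Each arrangement has an internal mirror plane or centre of symmetry, so none is chiral.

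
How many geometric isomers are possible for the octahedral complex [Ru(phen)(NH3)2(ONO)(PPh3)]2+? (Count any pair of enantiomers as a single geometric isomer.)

4

In an octahedral complex each vertex has one trans partner and four cis neighbours.
Each phen is bidentate and must span two cis positions.
The distinct arrangements are (4 in all): NH3 trans; NH3 cis (3 arrangements, 2 chiral).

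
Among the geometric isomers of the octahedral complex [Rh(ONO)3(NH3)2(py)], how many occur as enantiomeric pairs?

An octahedron has six vertices in three trans pairs; every non-trans pair is cis.
There are 3 geometric isomers: ONO mer, NH3 trans; ONO fac, NH3 cis; ONO mer, NH3 cis.
Each arrangement has an internal mirror plane or centre of symmetry, so none is chiral.

0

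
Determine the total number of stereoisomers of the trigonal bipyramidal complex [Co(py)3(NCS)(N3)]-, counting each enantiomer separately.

A trigonal bipyramid has two axial and three equatorial sites, which are chemically inequivalent.
There are 4 geometric isomers: NCS axial, N3 axial; NCS equatorial, N3 axial; NCS axial, N3 equatorial; NCS equatorial, N3 equatorial.
Each arrangement has an internal mirror plane or centre of symmetry, so none is chiral.

4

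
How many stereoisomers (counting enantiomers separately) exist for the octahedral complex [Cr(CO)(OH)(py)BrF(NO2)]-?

Systematic enumeration (placing each ligand type in turn and discarding arrangements equivalent by rotation or reflection) gives 15 geometric isomers.
Of these, 15 lack any improper symmetry element and so occur as enantiomeric pairs, giving 15 + 15 = 30 stereoisomers in total.

30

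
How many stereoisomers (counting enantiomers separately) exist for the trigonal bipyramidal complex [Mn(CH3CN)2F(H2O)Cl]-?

10

A trigonal bipyramid has two axial and three equatorial sites, which are chemically inequivalent.
Placing the ligands in turn and identifying arrangements related by rotation or reflection leaves 7 distinct geometric isomers.
Of these, 3 lack any improper symmetry element and so occur as enantiomeric pairs, giving 7 + 3 = 10 stereoisomers in total.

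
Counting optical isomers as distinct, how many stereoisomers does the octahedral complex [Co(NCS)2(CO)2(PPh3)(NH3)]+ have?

8

The six octahedral sites form three mutually perpendicular trans pairs.
Working through the distinct placements yields 6 geometric isomers: NCS trans, CO trans; NCS cis, CO trans; NCS cis, CO cis (3 arrangements, 2 chiral); NCS trans, CO cis.
Of these, 2 lack any improper symmetry element and so occur as enantiomeric pairs, giving 6 + 2 = 8 stereoisomers in total.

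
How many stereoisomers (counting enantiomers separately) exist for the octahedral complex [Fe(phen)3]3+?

An octahedron has six vertices in three trans pairs; every non-trans pair is cis.
Each phen is bidentate and must span two cis positions.
Only one geometric arrangement is possible; it has no improper symmetry element, so it exists as a pair of enantiomers (2 stereoisomers).

2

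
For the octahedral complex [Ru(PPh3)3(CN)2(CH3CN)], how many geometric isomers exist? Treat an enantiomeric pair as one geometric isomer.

An octahedron has six vertices in three trans pairs; every non-trans pair is cis.
There are 3 geometric isomers: PPh3 mer, CN cis; PPh3 mer, CN trans; PPh3 fac, CN cis.

3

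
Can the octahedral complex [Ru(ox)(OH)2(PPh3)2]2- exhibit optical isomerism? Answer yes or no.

In an octahedral complex each vertex has one trans partner and four cis neighbours.
Each ox is bidentate and must span two cis positions.
Working through the distinct placements yields 3 geometric isomers: OH trans, PPh3 cis; OH cis, PPh3 cis (chiral); OH cis, PPh3 trans.
One of these lacks any improper symmetry element and so occurs as an enantiomeric pair, giving 3 + 1 = 4 stereoisomers in total.

yes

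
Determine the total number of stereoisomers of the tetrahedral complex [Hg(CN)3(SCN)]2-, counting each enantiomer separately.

All four vertices of a tetrahedron are equivalent and mutually adjacent, so cis/trans isomerism cannot arise.
Only one geometric arrangement is possible.

1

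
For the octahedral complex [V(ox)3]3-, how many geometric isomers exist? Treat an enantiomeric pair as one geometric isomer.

1

In an octahedral complex each vertex has one trans partner and four cis neighbours.
Each ox is bidentate and must span two cis positions.
Only one geometric arrangement is possible; it has no improper symmetry element, so it exists as a pair of enantiomers (2 stereoisomers).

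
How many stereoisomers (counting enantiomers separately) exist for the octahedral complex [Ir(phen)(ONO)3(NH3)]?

An octahedron has six vertices in three trans pairs; every non-trans pair is cis.
Each phen is bidentate and must span two cis positions.
There are 2 geometric isomers: ONO fac; ONO mer.
Each arrangement has an internal mirror plane or centre of symmetry, so none is chiral.

2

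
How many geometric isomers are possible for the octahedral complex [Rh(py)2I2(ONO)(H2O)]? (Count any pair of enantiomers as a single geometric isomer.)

6

An octahedron has six vertices in three trans pairs; every non-trans pair is cis.
There are 6 geometric isomers: py trans, I cis; py cis, I cis (3 arrangements, 2 chiral); py trans, I trans; py cis, I trans.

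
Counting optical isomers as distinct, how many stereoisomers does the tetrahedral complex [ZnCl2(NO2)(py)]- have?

All four vertices of a tetrahedron are equivalent and mutually adjacent, so cis/trans isomerism cannot arise.
Only one geometric arrangement is possible.

1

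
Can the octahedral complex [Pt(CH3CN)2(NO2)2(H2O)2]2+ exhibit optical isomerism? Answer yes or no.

Working through the distinct placements yields 5 geometric isomers: CH3CN trans, NO2 trans, H2O trans; CH3CN trans, NO2 cis, H2O cis; CH3CN cis, NO2 trans, H2O cis; CH3CN cis, NO2 cis, H2O cis (chiral); CH3CN cis, NO2 cis, H2O trans.
One of these lacks any improper symmetry element and so occurs as an enantiomeric pair, giving 5 + 1 = 6 stereoisomers in total.

yes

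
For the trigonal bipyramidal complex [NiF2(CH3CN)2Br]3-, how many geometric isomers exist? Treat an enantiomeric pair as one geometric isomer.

In a trigonal bipyramid the two axial positions differ from the three equatorial ones.
Exhaustive case analysis gives 5 geometric isomers.

5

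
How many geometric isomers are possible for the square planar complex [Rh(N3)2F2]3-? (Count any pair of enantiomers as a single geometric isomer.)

In a square planar complex each vertex has one trans partner and two cis neighbours.
The distinct arrangements are (2 in all): N3 cis; N3 trans.

2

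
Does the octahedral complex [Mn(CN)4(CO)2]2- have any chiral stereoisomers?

no

In an octahedral complex each vertex has one trans partner and four cis neighbours.
Working through the distinct placements yields 2 geometric isomers: CO trans; CO cis.
Each arrangement has an internal mirror plane or centre of symmetry, so none is chiral.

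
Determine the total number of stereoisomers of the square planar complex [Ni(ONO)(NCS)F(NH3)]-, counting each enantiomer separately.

Systematic placement gives 3 geometric isomers: (F/NH3 trans, NCS/ONO trans); (F/ONO trans, NCS/NH3 trans); (F/NCS trans, NH3/ONO trans).
Each arrangement has an internal mirror plane or centre of symmetry, so none is chiral.

3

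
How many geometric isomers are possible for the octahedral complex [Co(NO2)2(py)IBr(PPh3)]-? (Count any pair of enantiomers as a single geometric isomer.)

In an octahedral complex each vertex has one trans partner and four cis neighbours.
Systematic enumeration (placing each ligand type in turn and discarding arrangements equivalent by rotation or reflection) gives 9 geometric isomers.

9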